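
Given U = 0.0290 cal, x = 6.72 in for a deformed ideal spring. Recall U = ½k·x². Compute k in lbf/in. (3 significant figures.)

0.0476 lbf/in

Solving U = ½k·x² for k: k = 2U/x².
U = 0.0290 cal = 0.1213 J; x = 6.72 in = 0.1707 m.
k = 8.329 N/m
8.329 N/m × (1 lbf/in / 175.1 N/m) = 0.04756 lbf/in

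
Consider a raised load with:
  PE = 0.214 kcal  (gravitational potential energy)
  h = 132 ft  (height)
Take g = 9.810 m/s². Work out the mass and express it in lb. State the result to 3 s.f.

5.00 lb

Rearranging PE = m·g·h for m: m = PE/(g·h).
PE = 0.214 kcal = 895.4 J; h = 132 ft = 40.23 m; g = 9.810 m/s².
m = 2.269 kg
2.269 kg × (1 lb / 0.4536 kg) = 5.001 lb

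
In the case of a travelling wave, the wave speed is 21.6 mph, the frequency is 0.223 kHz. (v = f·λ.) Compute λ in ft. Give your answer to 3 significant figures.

0.142 ft

Rearranging: λ = v/f.
v = 21.6 mph = 9.656 m/s; f = 0.223 kHz = 223.0 Hz.
λ = 0.04330 m
0.04330 m × (1 ft / 0.3048 m) = 0.1421 ft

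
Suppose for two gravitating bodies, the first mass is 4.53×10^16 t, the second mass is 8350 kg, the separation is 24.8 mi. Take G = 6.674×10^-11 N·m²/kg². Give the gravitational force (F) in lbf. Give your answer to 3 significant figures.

3560 lbf

Directly: F = Gm₁m₂/r².
m₁ = 4.53×10^16 t = 4.530×10^19 kg; m₂ = 8350 kg; r = 24.8 mi = 39912 m; G = 6.674×10^-11 N·m²/kg².
F = 15848 N
15848 N × (1 lbf / 4.448 N) = 3563 lbf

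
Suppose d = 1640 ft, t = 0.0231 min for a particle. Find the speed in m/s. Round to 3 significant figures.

361 m/s

Directly: v = d/t.
d = 1640 ft = 499.9 m; t = 0.0231 min = 1.386 s.
v = 360.7 m/s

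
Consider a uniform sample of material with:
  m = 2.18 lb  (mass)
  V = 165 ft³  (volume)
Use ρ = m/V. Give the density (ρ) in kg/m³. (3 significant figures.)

0.212 kg/m³

ρ is given directly by: ρ = m/V.
m = 2.18 lb = 0.9888 kg; V = 165 ft³ = 4.672 m³.
ρ = 0.2116 kg/m³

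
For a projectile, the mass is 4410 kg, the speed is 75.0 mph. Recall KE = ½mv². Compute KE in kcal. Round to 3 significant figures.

Directly: KE = ½mv².
m = 4410 kg; v = 75.0 mph = 33.53 m/s.
KE = 2.479×10^6 J
2.479×10^6 J × (1 kcal / 4184 J) = 592.4 kcal

592 kcal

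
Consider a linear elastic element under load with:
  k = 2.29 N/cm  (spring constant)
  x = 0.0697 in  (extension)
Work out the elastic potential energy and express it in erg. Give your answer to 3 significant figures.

U is given directly by: U = ½kx².
k = 2.29 N/cm = 229.0 N/m; x = 0.0697 in = 0.001770 m.
U = 3.589×10^-4 J  (the unit combination reduces to kg·m²/s² = J)
3.589×10^-4 J × (1 erg / 1.000×10^-7 J) = 3589 erg

3590 erg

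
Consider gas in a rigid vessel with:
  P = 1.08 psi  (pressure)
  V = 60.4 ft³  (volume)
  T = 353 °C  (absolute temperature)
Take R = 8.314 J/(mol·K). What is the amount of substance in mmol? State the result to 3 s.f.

2450 mmol

Rearranging PV = nRT for n: n = PV/(RT).
P = 1.08 psi = 7446 Pa; V = 60.4 ft³ = 1.710 m³; T = 353 °C = 626.1 K; R = 8.314 J/(mol·K).
n = 2.446 mol
2.446 mol × (1 mmol / 0.001000 mol) = 2446 mmol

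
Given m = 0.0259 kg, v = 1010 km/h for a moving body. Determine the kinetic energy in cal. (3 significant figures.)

Directly: KE = ½mv².
m = 0.0259 kg; v = 1010 km/h = 280.6 m/s.
KE = 1019 J
1019 J × (1 cal / 4.184 J) = 243.6 cal

244 cal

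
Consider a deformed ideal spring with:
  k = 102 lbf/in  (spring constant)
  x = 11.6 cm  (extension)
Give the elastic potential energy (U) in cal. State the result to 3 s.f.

28.7 cal

Directly: U = ½kx².
k = 102 lbf/in = 17863 N/m; x = 11.6 cm = 0.1160 m.
U = 120.2 J
120.2 J × (1 cal / 4.184 J) = 28.72 cal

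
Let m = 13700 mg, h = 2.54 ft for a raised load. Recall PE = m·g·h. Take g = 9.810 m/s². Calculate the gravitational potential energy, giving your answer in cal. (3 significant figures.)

0.0249 cal

PE is given directly by: PE = mgh.
m = 13700 mg = 0.01370 kg; h = 2.54 ft = 0.7742 m; g = 9.810 m/s².
PE = 0.1040 J
0.1040 J × (1 cal / 4.184 J) = 0.02487 cal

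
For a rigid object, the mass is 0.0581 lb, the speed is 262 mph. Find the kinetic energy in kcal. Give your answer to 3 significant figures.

Directly: KE = ½mv².
m = 0.0581 lb = 0.02635 kg; v = 262 mph = 117.1 m/s.
KE = 180.8 J
180.8 J × (1 kcal / 4184 J) = 0.04320 kcal

0.0432 kcal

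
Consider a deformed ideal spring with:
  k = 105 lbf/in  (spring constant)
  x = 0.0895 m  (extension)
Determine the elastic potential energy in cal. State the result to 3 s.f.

17.6 cal

U is given directly by: U = ½kx².
k = 105 lbf/in = 18388 N/m; x = 0.0895 m.
U = 73.65 J  (the unit combination reduces to kg·m²/s² = J)
73.65 J × (1 cal / 4.184 J) = 17.60 cal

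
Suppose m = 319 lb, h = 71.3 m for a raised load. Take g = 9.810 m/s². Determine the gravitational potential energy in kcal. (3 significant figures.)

Directly: PE = mgh.
m = 319 lb = 144.7 kg; h = 71.3 m; g = 9.810 m/s².
PE = 1.012×10^5 J
1.012×10^5 J × (1 kcal / 4184 J) = 24.19 kcal

24.2 kcal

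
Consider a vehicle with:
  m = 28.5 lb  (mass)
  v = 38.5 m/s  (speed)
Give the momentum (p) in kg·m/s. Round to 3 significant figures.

Directly: p = mv.
m = 28.5 lb = 12.93 kg; v = 38.5 m/s.
p = 497.7 kg·m/s  (the unit combination reduces to kg·m/s = kg·m/s)

498 kg·m/s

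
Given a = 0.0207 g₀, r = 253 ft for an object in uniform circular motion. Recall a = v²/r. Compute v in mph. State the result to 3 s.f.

8.85 mph

Rearranging: v = √(a·r).
a = 0.0207 g₀ = 0.2030 m/s²; r = 253 ft = 77.11 m.
v = 3.957 m/s
3.957 m/s × (1 mph / 0.4470 m/s) = 8.850 mph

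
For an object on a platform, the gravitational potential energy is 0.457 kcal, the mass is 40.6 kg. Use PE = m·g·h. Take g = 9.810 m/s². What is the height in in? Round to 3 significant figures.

Solving PE = m·g·h for h: h = PE/(m·g).
PE = 0.457 kcal = 1912 J; m = 40.6 kg; g = 9.810 m/s².
h = 4.801 m
4.801 m × (1 in / 0.02540 m) = 189.0 in

189 in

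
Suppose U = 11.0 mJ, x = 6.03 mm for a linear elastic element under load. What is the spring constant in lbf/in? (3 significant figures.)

Solving U = ½k·x² for k: k = 2U/x².
U = 11.0 mJ = 0.01100 J; x = 6.03 mm = 0.006030 m.
k = 605.0 N/m
605.0 N/m × (1 lbf/in / 175.1 N/m) = 3.455 lbf/in

3.45 lbf/in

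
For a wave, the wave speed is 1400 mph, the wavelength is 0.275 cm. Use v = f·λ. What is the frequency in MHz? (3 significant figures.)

0.228 MHz

Rearranging: f = v/λ.
v = 1400 mph = 625.9 m/s; λ = 0.275 cm = 0.002750 m.
f = 2.276×10^5 Hz
2.276×10^5 Hz × (1 MHz / 1.000×10^6 Hz) = 0.2276 MHz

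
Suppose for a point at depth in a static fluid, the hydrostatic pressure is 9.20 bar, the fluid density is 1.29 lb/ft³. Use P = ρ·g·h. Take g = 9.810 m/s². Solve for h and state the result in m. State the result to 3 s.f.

Rearranging P = ρ·g·h for h: h = P/(ρ·g).
P = 9.20 bar = 9.200×10^5 Pa; ρ = 1.29 lb/ft³ = 20.66 kg/m³; g = 9.810 m/s².
h = 4538 m

4540 m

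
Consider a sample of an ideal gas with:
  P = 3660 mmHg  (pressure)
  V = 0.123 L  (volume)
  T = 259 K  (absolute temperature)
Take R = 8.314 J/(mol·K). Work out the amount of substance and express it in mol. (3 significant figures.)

From the ideal-gas law: n = PV/(RT).
P = 3660 mmHg = 4.880×10^5 Pa; V = 0.123 L = 1.230×10^-4 m³; T = 259 K; R = 8.314 J/(mol·K).
n = 0.02787 mol

0.0279 mol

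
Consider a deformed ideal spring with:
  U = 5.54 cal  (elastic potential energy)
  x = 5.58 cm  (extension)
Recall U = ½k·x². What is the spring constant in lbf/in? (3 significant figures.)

85.0 lbf/in

Rearranging: k = 2U/x².
U = 5.54 cal = 23.18 J; x = 5.58 cm = 0.05580 m.
k = 14889 N/m
14889 N/m × (1 lbf/in / 175.1 N/m) = 85.02 lbf/in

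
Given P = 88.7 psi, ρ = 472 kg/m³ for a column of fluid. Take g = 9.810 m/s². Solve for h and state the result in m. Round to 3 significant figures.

Rearranging P = ρ·g·h for h: h = P/(ρ·g).
P = 88.7 psi = 6.116×10^5 Pa; ρ = 472 kg/m³; g = 9.810 m/s².
h = 132.1 m

132 m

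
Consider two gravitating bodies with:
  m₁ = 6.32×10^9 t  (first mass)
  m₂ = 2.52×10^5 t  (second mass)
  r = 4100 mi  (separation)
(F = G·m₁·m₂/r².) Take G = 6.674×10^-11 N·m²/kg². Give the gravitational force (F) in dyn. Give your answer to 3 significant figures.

244 dyn

From Newton's law of gravitation: F = Gm₁m₂/r².
m₁ = 6.32×10^9 t = 6.320×10^12 kg; m₂ = 2.52×10^5 t = 2.520×10^8 kg; r = 4100 mi = 6.598×10^6 m; G = 6.674×10^-11 N·m²/kg².
F = 0.002441 N
0.002441 N × (1 dyn / 1.000×10^-5 N) = 244.1 dyn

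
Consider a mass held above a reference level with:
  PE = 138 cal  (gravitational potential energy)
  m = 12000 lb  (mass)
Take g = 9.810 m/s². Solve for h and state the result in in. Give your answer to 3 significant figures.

Rearranging: h = PE/(m·g).
PE = 138 cal = 577.4 J; m = 12000 lb = 5443 kg; g = 9.810 m/s².
h = 0.01081 m
0.01081 m × (1 in / 0.02540 m) = 0.4257 in

0.426 in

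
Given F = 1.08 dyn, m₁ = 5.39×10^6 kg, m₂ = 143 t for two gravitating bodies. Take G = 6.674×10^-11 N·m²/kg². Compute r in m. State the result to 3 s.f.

From Newton's law of gravitation: r = √(G·m₁m₂/F).
F = 1.08 dyn = 1.080×10^-5 N; m₁ = 5.39×10^6 kg; m₂ = 143 t = 1.430×10^5 kg; G = 6.674×10^-11 N·m²/kg².
r = 2182 m

2180 m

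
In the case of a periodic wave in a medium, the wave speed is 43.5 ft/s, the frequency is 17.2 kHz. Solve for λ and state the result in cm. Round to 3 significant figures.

0.0771 cm

Solving v = f·λ for λ: λ = v/f.
v = 43.5 ft/s = 13.26 m/s; f = 17.2 kHz = 17200 Hz.
λ = 7.709×10^-4 m
7.709×10^-4 m × (1 cm / 0.01000 m) = 0.07709 cm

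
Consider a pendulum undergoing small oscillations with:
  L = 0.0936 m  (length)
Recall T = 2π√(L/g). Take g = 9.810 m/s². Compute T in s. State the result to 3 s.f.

0.614 s

T is given directly by: T = 2π√(L/g).
L = 0.0936 m; g = 9.810 m/s².
T = 0.6137 s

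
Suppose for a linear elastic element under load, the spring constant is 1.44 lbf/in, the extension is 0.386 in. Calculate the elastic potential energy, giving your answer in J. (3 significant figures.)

0.0121 J

Directly: U = ½kx².
k = 1.44 lbf/in = 252.2 N/m; x = 0.386 in = 0.009804 m.
U = 0.01212 J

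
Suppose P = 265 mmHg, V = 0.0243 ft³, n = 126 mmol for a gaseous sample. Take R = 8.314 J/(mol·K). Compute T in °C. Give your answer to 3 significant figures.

From the ideal-gas law: T = PV/(nR).
P = 265 mmHg = 35330 Pa; V = 0.0243 ft³ = 6.881×10^-4 m³; n = 126 mmol = 0.1260 mol; R = 8.314 J/(mol·K).
T = 23.21 K
23.21 K − 273.15 = -249.9 °C

-250 °C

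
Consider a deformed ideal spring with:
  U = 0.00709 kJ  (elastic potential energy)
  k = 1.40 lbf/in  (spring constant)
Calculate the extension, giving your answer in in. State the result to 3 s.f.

9.47 in

Rearranging U = ½k·x² for x: x = √(2U/k).
U = 0.00709 kJ = 7.090 J; k = 1.40 lbf/in = 245.2 N/m.
x = 0.2405 m
0.2405 m × (1 in / 0.02540 m) = 9.468 in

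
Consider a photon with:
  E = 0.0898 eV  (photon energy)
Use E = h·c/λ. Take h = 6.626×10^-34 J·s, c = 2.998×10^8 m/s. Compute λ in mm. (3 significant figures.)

Solving E = h·c/λ for λ: λ = hc/E.
E = 0.0898 eV = 1.439×10^-20 J; h = 6.626×10^-34 J·s; c = 2.998×10^8 m/s.
λ = 1.381×10^-5 m
1.381×10^-5 m × (1 mm / 0.001000 m) = 0.01381 mm

0.0138 mm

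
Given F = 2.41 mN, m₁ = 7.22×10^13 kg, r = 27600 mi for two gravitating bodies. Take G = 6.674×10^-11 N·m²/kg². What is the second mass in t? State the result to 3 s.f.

9.87×10^5 t

Rearranging: m₂ = F·r²/(G·m₁).
F = 2.41 mN = 0.002410 N; m₁ = 7.22×10^13 kg; r = 27600 mi = 4.442×10^7 m; G = 6.674×10^-11 N·m²/kg².
m₂ = 9.868×10^8 kg
9.868×10^8 kg × (1 t / 1000 kg) = 9.868×10^5 t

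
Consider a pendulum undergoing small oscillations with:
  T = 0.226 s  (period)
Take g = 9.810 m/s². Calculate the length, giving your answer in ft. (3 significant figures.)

0.0416 ft

Rearranging T = 2π√(L/g) for L: L = g·(T/2π)².
T = 0.226 s; g = 9.810 m/s².
L = 0.01269 m
0.01269 m × (1 ft / 0.3048 m) = 0.04164 ft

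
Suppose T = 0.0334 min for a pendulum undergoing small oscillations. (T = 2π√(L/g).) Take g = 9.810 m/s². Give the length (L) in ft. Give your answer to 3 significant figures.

3.27 ft

Rearranging T = 2π√(L/g) for L: L = g·(T/2π)².
T = 0.0334 min = 2.004 s; g = 9.810 m/s².
L = 0.9979 m
0.9979 m × (1 ft / 0.3048 m) = 3.274 ft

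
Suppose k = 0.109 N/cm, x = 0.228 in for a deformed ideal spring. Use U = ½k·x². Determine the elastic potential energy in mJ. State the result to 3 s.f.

Directly: U = ½kx².
k = 0.109 N/cm = 10.90 N/m; x = 0.228 in = 0.005791 m.
U = 1.828×10^-4 J
1.828×10^-4 J × (1 mJ / 0.001000 J) = 0.1828 mJ

0.183 mJ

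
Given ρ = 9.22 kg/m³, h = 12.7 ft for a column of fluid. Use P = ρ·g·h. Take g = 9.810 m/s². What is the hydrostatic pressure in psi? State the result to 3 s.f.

P is given directly by: P = ρgh.
ρ = 9.22 kg/m³; h = 12.7 ft = 3.871 m; g = 9.810 m/s².
P = 350.1 Pa
350.1 Pa × (1 psi / 6895 Pa) = 0.05078 psi

0.0508 psi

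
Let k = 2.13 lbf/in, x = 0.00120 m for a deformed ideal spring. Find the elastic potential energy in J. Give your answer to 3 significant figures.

2.69×10^-4 J

U is given directly by: U = ½kx².
k = 2.13 lbf/in = 373.0 N/m; x = 0.00120 m.
U = 2.686×10^-4 J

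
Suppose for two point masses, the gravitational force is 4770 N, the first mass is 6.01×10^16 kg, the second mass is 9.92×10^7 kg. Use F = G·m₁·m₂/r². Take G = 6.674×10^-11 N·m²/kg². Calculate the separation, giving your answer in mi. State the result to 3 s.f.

179 mi

From Newton's law of gravitation: r = √(G·m₁m₂/F).
F = 4770 N; m₁ = 6.01×10^16 kg; m₂ = 9.92×10^7 kg; G = 6.674×10^-11 N·m²/kg².
r = 2.888×10^5 m
2.888×10^5 m × (1 mi / 1609 m) = 179.5 mi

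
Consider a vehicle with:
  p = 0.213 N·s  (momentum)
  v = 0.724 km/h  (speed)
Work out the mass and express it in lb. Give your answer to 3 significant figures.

2.33 lb

Solving p = m·v for m: m = p/v.
p = 0.213 N·s = 0.2130 kg·m/s; v = 0.724 km/h = 0.2011 m/s.
m = 1.059 kg
1.059 kg × (1 lb / 0.4536 kg) = 2.335 lb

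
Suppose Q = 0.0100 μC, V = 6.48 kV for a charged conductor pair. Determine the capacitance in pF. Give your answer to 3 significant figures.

Directly: C = Q/V.
Q = 0.0100 μC = 1.000×10^-8 C; V = 6.48 kV = 6480 V.
C = 1.543×10^-12 F
1.543×10^-12 F × (1 pF / 1.000×10^-12 F) = 1.543 pF

1.54 pF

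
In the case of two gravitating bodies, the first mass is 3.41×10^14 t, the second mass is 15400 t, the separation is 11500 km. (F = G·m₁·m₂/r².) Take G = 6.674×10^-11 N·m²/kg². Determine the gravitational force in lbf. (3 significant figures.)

From Newton's law of gravitation: F = Gm₁m₂/r².
m₁ = 3.41×10^14 t = 3.410×10^17 kg; m₂ = 15400 t = 1.540×10^7 kg; r = 11500 km = 1.150×10^7 m; G = 6.674×10^-11 N·m²/kg².
F = 2.650 N
2.650 N × (1 lbf / 4.448 N) = 0.5958 lbf

0.596 lbf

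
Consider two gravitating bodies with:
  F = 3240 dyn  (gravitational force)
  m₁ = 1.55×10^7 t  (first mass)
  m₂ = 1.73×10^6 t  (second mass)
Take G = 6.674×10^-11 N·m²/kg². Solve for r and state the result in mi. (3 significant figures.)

146 mi

Rearranging: r = √(G·m₁m₂/F).
F = 3240 dyn = 0.03240 N; m₁ = 1.55×10^7 t = 1.550×10^10 kg; m₂ = 1.73×10^6 t = 1.730×10^9 kg; G = 6.674×10^-11 N·m²/kg².
r = 2.350×10^5 m
2.350×10^5 m × (1 mi / 1609 m) = 146.0 mi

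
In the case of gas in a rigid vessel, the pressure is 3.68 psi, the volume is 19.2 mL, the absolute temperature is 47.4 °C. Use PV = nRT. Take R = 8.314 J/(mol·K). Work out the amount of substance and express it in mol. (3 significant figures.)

From the ideal-gas law: n = PV/(RT).
P = 3.68 psi = 25373 Pa; V = 19.2 mL = 1.920×10^-5 m³; T = 47.4 °C = 320.5 K; R = 8.314 J/(mol·K).
n = 1.828×10^-4 mol

1.83×10^-4 mol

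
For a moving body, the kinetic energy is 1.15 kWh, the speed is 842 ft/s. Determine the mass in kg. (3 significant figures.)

126 kg

Rearranging KE = ½mv² for m: m = 2·KE/v².
KE = 1.15 kWh = 4.140×10^6 J; v = 842 ft/s = 256.6 m/s.
m = 125.7 kg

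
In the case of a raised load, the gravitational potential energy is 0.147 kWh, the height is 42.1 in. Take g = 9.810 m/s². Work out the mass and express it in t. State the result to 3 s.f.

50.4 t

Solving PE = m·g·h for m: m = PE/(g·h).
PE = 0.147 kWh = 5.292×10^5 J; h = 42.1 in = 1.069 m; g = 9.810 m/s².
m = 50447 kg
50447 kg × (1 t / 1000 kg) = 50.45 t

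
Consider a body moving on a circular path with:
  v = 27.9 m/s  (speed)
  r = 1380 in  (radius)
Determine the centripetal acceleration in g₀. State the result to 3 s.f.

2.26 g₀

a is given directly by: a = v²/r.
v = 27.9 m/s; r = 1380 in = 35.05 m.
a = 22.21 m/s²
22.21 m/s² × (1 g₀ / 9.807 m/s²) = 2.265 g₀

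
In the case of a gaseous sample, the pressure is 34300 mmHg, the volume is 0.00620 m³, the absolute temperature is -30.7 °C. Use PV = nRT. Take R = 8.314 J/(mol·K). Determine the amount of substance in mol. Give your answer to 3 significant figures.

Rearranging: n = PV/(RT).
P = 34300 mmHg = 4.573×10^6 Pa; V = 0.00620 m³; T = -30.7 °C = 242.4 K; R = 8.314 J/(mol·K).
n = 14.07 mol

14.1 mol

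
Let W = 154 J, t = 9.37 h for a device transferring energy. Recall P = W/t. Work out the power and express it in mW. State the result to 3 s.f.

P is given directly by: P = W/t.
W = 154 J; t = 9.37 h = 33732 s.
P = 0.004565 W  (the unit combination reduces to kg·m²/s³ = W)
0.004565 W × (1 mW / 0.001000 W) = 4.565 mW

4.57 mW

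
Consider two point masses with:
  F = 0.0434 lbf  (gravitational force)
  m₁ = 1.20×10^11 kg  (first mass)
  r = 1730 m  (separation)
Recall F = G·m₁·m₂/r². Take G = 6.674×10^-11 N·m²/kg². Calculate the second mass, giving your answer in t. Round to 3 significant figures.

Rearranging F = G·m₁·m₂/r² for m₂: m₂ = F·r²/(G·m₁).
F = 0.0434 lbf = 0.1931 N; m₁ = 1.20×10^11 kg; r = 1730 m; G = 6.674×10^-11 N·m²/kg².
m₂ = 72144 kg
72144 kg × (1 t / 1000 kg) = 72.14 t

72.1 t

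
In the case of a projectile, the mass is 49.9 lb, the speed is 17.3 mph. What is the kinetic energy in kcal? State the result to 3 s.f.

0.162 kcal

KE is given directly by: KE = ½mv².
m = 49.9 lb = 22.63 kg; v = 17.3 mph = 7.734 m/s.
KE = 676.9 J  (the unit combination reduces to kg·m²/s² = J)
676.9 J × (1 kcal / 4184 J) = 0.1618 kcal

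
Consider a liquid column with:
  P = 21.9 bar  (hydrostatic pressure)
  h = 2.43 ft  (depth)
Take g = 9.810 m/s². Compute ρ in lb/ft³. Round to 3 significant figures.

18800 lb/ft³

Rearranging: ρ = P/(g·h).
P = 21.9 bar = 2.190×10^6 Pa; h = 2.43 ft = 0.7407 m; g = 9.810 m/s².
ρ = 3.014×10^5 kg/m³
3.014×10^5 kg/m³ × (1 lb/ft³ / 16.02 kg/m³) = 18816 lb/ft³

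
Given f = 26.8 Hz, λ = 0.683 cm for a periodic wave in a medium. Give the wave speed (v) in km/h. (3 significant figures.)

v is given directly by: v = fλ.
f = 26.8 Hz; λ = 0.683 cm = 0.006830 m.
v = 0.1830 m/s
0.1830 m/s × (1 km/h / 0.2778 m/s) = 0.6590 km/h

0.659 km/h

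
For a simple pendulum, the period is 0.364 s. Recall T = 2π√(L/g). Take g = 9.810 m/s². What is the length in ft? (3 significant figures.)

0.108 ft

Rearranging: L = g·(T/2π)².
T = 0.364 s; g = 9.810 m/s².
L = 0.03292 m
0.03292 m × (1 ft / 0.3048 m) = 0.1080 ft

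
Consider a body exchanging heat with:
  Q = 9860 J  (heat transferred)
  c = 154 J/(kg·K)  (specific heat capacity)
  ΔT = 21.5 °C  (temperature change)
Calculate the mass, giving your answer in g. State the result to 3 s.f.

Rearranging Q = m·c·ΔT for m: m = Q/(c·ΔT).
Q = 9860 J; c = 154 J/(kg·K); ΔT = 21.5 °C = 21.50 K.
m = 2.978 kg
2.978 kg × (1 g / 0.001000 kg) = 2978 g

2980 g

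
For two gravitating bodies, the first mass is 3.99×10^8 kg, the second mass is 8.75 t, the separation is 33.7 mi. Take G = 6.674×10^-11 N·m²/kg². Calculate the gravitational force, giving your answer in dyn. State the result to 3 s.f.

Directly: F = Gm₁m₂/r².
m₁ = 3.99×10^8 kg; m₂ = 8.75 t = 8750 kg; r = 33.7 mi = 54235 m; G = 6.674×10^-11 N·m²/kg².
F = 7.922×10^-8 N  (the unit combination reduces to kg·m/s² = N)
7.922×10^-8 N × (1 dyn / 1.000×10^-5 N) = 0.007922 dyn

0.00792 dyn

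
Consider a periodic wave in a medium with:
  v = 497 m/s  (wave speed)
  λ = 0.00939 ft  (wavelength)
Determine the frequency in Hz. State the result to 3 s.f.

Solving v = f·λ for f: f = v/λ.
v = 497 m/s; λ = 0.00939 ft = 0.002862 m.
f = 1.737×10^5 Hz

1.74×10^5 Hz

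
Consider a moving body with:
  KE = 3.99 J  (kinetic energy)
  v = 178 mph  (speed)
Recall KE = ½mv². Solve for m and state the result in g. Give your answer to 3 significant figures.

1.26 g

Solving KE = ½mv² for m: m = 2·KE/v².
KE = 3.99 J; v = 178 mph = 79.57 m/s.
m = 0.001260 kg
0.001260 kg × (1 g / 0.001000 kg) = 1.260 g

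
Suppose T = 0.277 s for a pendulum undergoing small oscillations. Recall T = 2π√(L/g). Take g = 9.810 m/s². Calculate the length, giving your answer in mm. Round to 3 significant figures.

19.1 mm

Rearranging: L = g·(T/2π)².
T = 0.277 s; g = 9.810 m/s².
L = 0.01907 m
0.01907 m × (1 mm / 0.001000 m) = 19.07 mm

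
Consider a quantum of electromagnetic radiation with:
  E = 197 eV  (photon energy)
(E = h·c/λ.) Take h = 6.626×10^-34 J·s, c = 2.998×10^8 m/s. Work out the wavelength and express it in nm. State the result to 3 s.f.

6.29 nm

Rearranging: λ = hc/E.
E = 197 eV = 3.156×10^-17 J; h = 6.626×10^-34 J·s; c = 2.998×10^8 m/s.
λ = 6.294×10^-9 m
6.294×10^-9 m × (1 nm / 1.000×10^-9 m) = 6.294 nm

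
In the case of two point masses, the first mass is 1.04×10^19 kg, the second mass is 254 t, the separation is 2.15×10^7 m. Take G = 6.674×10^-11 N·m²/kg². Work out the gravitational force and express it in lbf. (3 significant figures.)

0.0857 lbf

From Newton's law of gravitation: F = Gm₁m₂/r².
m₁ = 1.04×10^19 kg; m₂ = 254 t = 2.540×10^5 kg; r = 2.15×10^7 m; G = 6.674×10^-11 N·m²/kg².
F = 0.3814 N  (the unit combination reduces to kg·m/s² = N)
0.3814 N × (1 lbf / 4.448 N) = 0.08574 lbf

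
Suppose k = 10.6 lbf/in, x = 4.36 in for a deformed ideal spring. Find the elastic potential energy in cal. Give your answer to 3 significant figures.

2.72 cal

U is given directly by: U = ½kx².
k = 10.6 lbf/in = 1856 N/m; x = 4.36 in = 0.1107 m.
U = 11.38 J
11.38 J × (1 cal / 4.184 J) = 2.721 cal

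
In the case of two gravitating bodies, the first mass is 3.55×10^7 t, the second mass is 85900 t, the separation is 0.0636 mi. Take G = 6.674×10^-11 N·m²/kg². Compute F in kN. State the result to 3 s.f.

F is given directly by: F = Gm₁m₂/r².
m₁ = 3.55×10^7 t = 3.550×10^10 kg; m₂ = 85900 t = 8.590×10^7 kg; r = 0.0636 mi = 102.4 m; G = 6.674×10^-11 N·m²/kg².
F = 19427 N
19427 N × (1 kN / 1000 N) = 19.43 kN

19.4 kN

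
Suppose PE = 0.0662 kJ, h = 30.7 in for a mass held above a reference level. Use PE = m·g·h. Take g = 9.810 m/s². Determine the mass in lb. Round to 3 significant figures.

Solving PE = m·g·h for m: m = PE/(g·h).
PE = 0.0662 kJ = 66.20 J; h = 30.7 in = 0.7798 m; g = 9.810 m/s².
m = 8.654 kg
8.654 kg × (1 lb / 0.4536 kg) = 19.08 lb

19.1 lb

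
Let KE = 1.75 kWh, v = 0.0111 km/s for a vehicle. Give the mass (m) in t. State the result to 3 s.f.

Solving KE = ½mv² for m: m = 2·KE/v².
KE = 1.75 kWh = 6.300×10^6 J; v = 0.0111 km/s = 11.10 m/s.
m = 1.023×10^5 kg
1.023×10^5 kg × (1 t / 1000 kg) = 102.3 t

102 t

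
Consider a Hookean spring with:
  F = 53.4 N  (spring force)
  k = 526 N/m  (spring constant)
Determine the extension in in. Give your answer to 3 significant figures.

4.00 in

Solving F = k·x for x: x = F/k.
F = 53.4 N; k = 526 N/m.
x = 0.1015 m
0.1015 m × (1 in / 0.02540 m) = 3.997 in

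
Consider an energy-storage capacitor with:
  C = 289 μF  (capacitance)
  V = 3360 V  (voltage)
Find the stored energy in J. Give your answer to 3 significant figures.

1630 J

Directly: E = ½CV².
C = 289 μF = 2.890×10^-4 F; V = 3360 V.
E = 1631 J  (the unit combination reduces to kg·m²/s² = J)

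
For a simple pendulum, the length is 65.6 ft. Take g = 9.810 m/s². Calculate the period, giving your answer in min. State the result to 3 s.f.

Directly: T = 2π√(L/g).
L = 65.6 ft = 19.99 m; g = 9.810 m/s².
T = 8.970 s
8.970 s × (1 min / 60.00 s) = 0.1495 min

0.150 min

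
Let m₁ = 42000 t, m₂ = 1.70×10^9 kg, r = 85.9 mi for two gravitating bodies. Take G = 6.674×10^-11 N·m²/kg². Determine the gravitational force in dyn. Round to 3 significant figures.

24.9 dyn

From Newton's law of gravitation: F = Gm₁m₂/r².
m₁ = 42000 t = 4.200×10^7 kg; m₂ = 1.70×10^9 kg; r = 85.9 mi = 1.382×10^5 m; G = 6.674×10^-11 N·m²/kg².
F = 2.493×10^-4 N
2.493×10^-4 N × (1 dyn / 1.000×10^-5 N) = 24.93 dyn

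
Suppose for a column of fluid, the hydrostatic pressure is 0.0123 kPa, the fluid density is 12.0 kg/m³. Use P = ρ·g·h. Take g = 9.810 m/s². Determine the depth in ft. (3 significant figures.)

0.343 ft

Rearranging P = ρ·g·h for h: h = P/(ρ·g).
P = 0.0123 kPa = 12.30 Pa; ρ = 12.0 kg/m³; g = 9.810 m/s².
h = 0.1045 m
0.1045 m × (1 ft / 0.3048 m) = 0.3428 ft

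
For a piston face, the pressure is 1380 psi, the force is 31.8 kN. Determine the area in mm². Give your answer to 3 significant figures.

Rearranging: A = F/P.
P = 1380 psi = 9.515×10^6 Pa; F = 31.8 kN = 31800 N.
A = 0.003342 m²
0.003342 m² × (1 mm² / 1.000×10^-6 m²) = 3342 mm²

3340 mm²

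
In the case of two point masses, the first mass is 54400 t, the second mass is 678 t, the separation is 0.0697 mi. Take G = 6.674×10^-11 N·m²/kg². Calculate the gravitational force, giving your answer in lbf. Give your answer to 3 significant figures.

F is given directly by: F = Gm₁m₂/r².
m₁ = 54400 t = 5.440×10^7 kg; m₂ = 678 t = 6.780×10^5 kg; r = 0.0697 mi = 112.2 m; G = 6.674×10^-11 N·m²/kg².
F = 0.1956 N  (the unit combination reduces to kg·m/s² = N)
0.1956 N × (1 lbf / 4.448 N) = 0.04398 lbf

0.0440 lbf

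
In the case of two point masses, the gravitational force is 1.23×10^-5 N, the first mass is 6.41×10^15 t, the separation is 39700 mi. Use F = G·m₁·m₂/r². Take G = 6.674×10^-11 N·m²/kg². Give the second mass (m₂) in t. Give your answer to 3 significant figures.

From Newton's law of gravitation: m₂ = F·r²/(G·m₁).
F = 1.23×10^-5 N; m₁ = 6.41×10^15 t = 6.410×10^18 kg; r = 39700 mi = 6.389×10^7 m; G = 6.674×10^-11 N·m²/kg².
m₂ = 117.4 kg
117.4 kg × (1 t / 1000 kg) = 0.1174 t

0.117 t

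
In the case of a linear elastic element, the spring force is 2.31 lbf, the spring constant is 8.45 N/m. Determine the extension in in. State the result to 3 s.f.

Rearranging: x = F/k.
F = 2.31 lbf = 10.28 N; k = 8.45 N/m.
x = 1.216 m
1.216 m × (1 in / 0.02540 m) = 47.87 in

47.9 in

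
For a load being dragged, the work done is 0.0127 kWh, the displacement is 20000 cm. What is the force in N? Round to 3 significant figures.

Solving W = F·d for F: F = W/d.
W = 0.0127 kWh = 45720 J; d = 20000 cm = 200.0 m.
F = 228.6 N  (the unit combination reduces to kg·m/s² = N)

229 N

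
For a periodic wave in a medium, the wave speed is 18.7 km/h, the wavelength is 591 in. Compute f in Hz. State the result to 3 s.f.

Rearranging: f = v/λ.
v = 18.7 km/h = 5.194 m/s; λ = 591 in = 15.01 m.
f = 0.3460 Hz

0.346 Hz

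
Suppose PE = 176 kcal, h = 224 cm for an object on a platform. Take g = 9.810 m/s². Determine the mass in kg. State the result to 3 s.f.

33500 kg

Rearranging PE = m·g·h for m: m = PE/(g·h).
PE = 176 kcal = 7.364×10^5 J; h = 224 cm = 2.240 m; g = 9.810 m/s².
m = 33511 kg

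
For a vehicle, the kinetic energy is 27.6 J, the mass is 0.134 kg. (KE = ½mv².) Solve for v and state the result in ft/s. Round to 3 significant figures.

66.6 ft/s

Rearranging KE = ½mv² for v: v = √(2·KE/m).
KE = 27.6 J; m = 0.134 kg.
v = 20.30 m/s
20.30 m/s × (1 ft/s / 0.3048 m/s) = 66.59 ft/s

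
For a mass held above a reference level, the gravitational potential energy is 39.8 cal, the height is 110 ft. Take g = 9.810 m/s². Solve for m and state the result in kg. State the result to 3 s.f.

0.506 kg

Solving PE = m·g·h for m: m = PE/(g·h).
PE = 39.8 cal = 166.5 J; h = 110 ft = 33.53 m; g = 9.810 m/s².
m = 0.5063 kg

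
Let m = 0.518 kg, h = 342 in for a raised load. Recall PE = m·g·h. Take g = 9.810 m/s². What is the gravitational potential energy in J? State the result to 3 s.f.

Directly: PE = mgh.
m = 0.518 kg; h = 342 in = 8.687 m; g = 9.810 m/s².
PE = 44.14 J

44.1 J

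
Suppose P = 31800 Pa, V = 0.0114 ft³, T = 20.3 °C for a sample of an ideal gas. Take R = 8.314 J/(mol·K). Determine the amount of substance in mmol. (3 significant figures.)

From the ideal-gas law: n = PV/(RT).
P = 31800 Pa; V = 0.0114 ft³ = 3.228×10^-4 m³; T = 20.3 °C = 293.4 K; R = 8.314 J/(mol·K).
n = 0.004208 mol
0.004208 mol × (1 mmol / 0.001000 mol) = 4.208 mmol

4.21 mmol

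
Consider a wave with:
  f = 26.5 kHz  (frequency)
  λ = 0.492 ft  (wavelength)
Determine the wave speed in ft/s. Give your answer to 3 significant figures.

Directly: v = fλ.
f = 26.5 kHz = 26500 Hz; λ = 0.492 ft = 0.1500 m.
v = 3974 m/s
3974 m/s × (1 ft/s / 0.3048 m/s) = 13038 ft/s

13000 ft/s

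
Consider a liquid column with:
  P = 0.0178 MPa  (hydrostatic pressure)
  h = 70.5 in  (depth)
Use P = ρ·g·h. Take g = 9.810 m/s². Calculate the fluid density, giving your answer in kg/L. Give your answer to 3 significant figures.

1.01 kg/L

Rearranging: ρ = P/(g·h).
P = 0.0178 MPa = 17800 Pa; h = 70.5 in = 1.791 m; g = 9.810 m/s².
ρ = 1013 kg/m³
1013 kg/m³ × (1 kg/L / 1000 kg/m³) = 1.013 kg/L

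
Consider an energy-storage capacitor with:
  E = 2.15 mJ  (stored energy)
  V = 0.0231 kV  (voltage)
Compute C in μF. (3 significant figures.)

8.06 μF

Rearranging E = ½C·V² for C: C = 2E/V².
E = 2.15 mJ = 0.002150 J; V = 0.0231 kV = 23.10 V.
C = 8.058×10^-6 F
8.058×10^-6 F × (1 μF / 1.000×10^-6 F) = 8.058 μF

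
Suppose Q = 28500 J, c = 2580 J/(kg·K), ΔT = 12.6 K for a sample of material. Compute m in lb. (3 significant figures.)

1.93 lb

Solving Q = m·c·ΔT for m: m = Q/(c·ΔT).
Q = 28500 J; c = 2580 J/(kg·K); ΔT = 12.6 K.
m = 0.8767 kg
0.8767 kg × (1 lb / 0.4536 kg) = 1.933 lb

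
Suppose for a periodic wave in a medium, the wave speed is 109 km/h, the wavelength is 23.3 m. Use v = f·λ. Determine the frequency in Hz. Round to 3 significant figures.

Rearranging v = f·λ for f: f = v/λ.
v = 109 km/h = 30.28 m/s; λ = 23.3 m.
f = 1.299 Hz

1.30 Hz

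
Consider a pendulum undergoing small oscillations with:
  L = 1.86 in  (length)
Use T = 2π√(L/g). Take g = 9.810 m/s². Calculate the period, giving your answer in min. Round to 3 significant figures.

Directly: T = 2π√(L/g).
L = 1.86 in = 0.04724 m; g = 9.810 m/s².
T = 0.4360 s
0.4360 s × (1 min / 60.00 s) = 0.007267 min

0.00727 min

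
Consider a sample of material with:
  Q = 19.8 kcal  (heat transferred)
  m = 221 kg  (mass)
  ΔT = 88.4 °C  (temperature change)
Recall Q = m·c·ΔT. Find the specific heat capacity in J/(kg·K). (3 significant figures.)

Solving Q = m·c·ΔT for c: c = Q/(m·ΔT).
Q = 19.8 kcal = 82843 J; m = 221 kg; ΔT = 88.4 °C = 88.40 K.
c = 4.240 J/(kg·K)

4.24 J/(kg·K)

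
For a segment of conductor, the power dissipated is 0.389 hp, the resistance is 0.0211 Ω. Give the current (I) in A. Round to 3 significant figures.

117 A

Rearranging P = I²R for I: I = √(P/R).
P = 0.389 hp = 290.1 W; R = 0.0211 Ω.
I = 117.3 A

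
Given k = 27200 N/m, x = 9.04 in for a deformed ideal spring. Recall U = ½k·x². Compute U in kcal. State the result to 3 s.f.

U is given directly by: U = ½kx².
k = 27200 N/m; x = 9.04 in = 0.2296 m.
U = 717.0 J  (the unit combination reduces to kg·m²/s² = J)
717.0 J × (1 kcal / 4184 J) = 0.1714 kcal

0.171 kcal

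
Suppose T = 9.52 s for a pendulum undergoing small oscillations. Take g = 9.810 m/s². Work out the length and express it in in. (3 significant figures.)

887 in

Rearranging: L = g·(T/2π)².
T = 9.52 s; g = 9.810 m/s².
L = 22.52 m
22.52 m × (1 in / 0.02540 m) = 886.6 in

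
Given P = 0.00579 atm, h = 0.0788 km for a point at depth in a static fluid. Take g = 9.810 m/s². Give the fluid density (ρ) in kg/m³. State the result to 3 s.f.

0.759 kg/m³

Rearranging P = ρ·g·h for ρ: ρ = P/(g·h).
P = 0.00579 atm = 586.7 Pa; h = 0.0788 km = 78.80 m; g = 9.810 m/s².
ρ = 0.7589 kg/m³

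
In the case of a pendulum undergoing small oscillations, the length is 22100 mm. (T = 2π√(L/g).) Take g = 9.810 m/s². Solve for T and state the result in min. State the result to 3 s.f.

T is given directly by: T = 2π√(L/g).
L = 22100 mm = 22.10 m; g = 9.810 m/s².
T = 9.431 s
9.431 s × (1 min / 60.00 s) = 0.1572 min

0.157 min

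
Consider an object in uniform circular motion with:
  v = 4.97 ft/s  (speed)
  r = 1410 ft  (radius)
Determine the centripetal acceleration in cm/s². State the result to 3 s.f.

0.534 cm/s²

a is given directly by: a = v²/r.
v = 4.97 ft/s = 1.515 m/s; r = 1410 ft = 429.8 m.
a = 0.005340 m/s²
0.005340 m/s² × (1 cm/s² / 0.01000 m/s²) = 0.5340 cm/s²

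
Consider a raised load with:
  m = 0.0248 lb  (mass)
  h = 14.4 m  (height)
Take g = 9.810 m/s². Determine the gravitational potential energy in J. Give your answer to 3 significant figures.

Directly: PE = mgh.
m = 0.0248 lb = 0.01125 kg; h = 14.4 m; g = 9.810 m/s².
PE = 1.589 J  (the unit combination reduces to kg·m²/s² = J)

1.59 J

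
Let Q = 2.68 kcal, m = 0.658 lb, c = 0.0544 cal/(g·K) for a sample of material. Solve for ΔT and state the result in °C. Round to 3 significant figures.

Rearranging Q = m·c·ΔT for ΔT: ΔT = Q/(m·c).
Q = 2.68 kcal = 11213 J; m = 0.658 lb = 0.2985 kg; c = 0.0544 cal/(g·K) = 227.6 J/(kg·K).
ΔT = 165.1 K
Since 1 °C = 1 K, 165.1 °C.

165 °C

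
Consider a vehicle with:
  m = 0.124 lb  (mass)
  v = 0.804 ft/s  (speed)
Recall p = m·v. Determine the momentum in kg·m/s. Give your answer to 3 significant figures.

0.0138 kg·m/s

p is given directly by: p = mv.
m = 0.124 lb = 0.05625 kg; v = 0.804 ft/s = 0.2451 m/s.
p = 0.01378 kg·m/s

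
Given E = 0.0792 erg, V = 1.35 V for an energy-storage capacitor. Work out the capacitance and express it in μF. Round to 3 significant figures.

Rearranging E = ½C·V² for C: C = 2E/V².
E = 0.0792 erg = 7.920×10^-9 J; V = 1.35 V.
C = 8.691×10^-9 F
8.691×10^-9 F × (1 μF / 1.000×10^-6 F) = 0.008691 μF

0.00869 μF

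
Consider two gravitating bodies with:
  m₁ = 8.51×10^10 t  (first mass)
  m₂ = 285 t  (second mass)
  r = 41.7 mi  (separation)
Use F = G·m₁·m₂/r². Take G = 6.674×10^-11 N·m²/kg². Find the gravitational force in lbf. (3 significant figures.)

From Newton's law of gravitation: F = Gm₁m₂/r².
m₁ = 8.51×10^10 t = 8.510×10^13 kg; m₂ = 285 t = 2.850×10^5 kg; r = 41.7 mi = 67110 m; G = 6.674×10^-11 N·m²/kg².
F = 0.3594 N  (the unit combination reduces to kg·m/s² = N)
0.3594 N × (1 lbf / 4.448 N) = 0.08080 lbf

0.0808 lbf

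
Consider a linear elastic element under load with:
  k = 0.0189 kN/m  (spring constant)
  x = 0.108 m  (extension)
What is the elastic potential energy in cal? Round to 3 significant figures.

Directly: U = ½kx².
k = 0.0189 kN/m = 18.90 N/m; x = 0.108 m.
U = 0.1102 J
0.1102 J × (1 cal / 4.184 J) = 0.02634 cal

0.0263 cal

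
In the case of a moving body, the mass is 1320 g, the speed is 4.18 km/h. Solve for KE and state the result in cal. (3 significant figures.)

KE is given directly by: KE = ½mv².
m = 1320 g = 1.320 kg; v = 4.18 km/h = 1.161 m/s.
KE = 0.8898 J
0.8898 J × (1 cal / 4.184 J) = 0.2127 cal

0.213 cal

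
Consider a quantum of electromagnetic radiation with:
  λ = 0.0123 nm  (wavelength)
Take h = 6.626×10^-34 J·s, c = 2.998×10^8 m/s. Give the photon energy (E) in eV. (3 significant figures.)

1.01×10^5 eV

E is given directly by: E = hc/λ.
λ = 0.0123 nm = 1.230×10^-11 m; h = 6.626×10^-34 J·s; c = 2.998×10^8 m/s.
E = 1.615×10^-14 J
1.615×10^-14 J × (1 eV / 1.602×10^-19 J) = 1.008×10^5 eV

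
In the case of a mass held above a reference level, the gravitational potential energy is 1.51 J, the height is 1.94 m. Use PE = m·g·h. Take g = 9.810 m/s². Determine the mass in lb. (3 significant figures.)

Solving PE = m·g·h for m: m = PE/(g·h).
PE = 1.51 J; h = 1.94 m; g = 9.810 m/s².
m = 0.07934 kg
0.07934 kg × (1 lb / 0.4536 kg) = 0.1749 lb

0.175 lb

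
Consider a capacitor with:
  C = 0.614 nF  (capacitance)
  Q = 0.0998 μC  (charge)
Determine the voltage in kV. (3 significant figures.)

Rearranging: V = Q/C.
C = 0.614 nF = 6.140×10^-10 F; Q = 0.0998 μC = 9.980×10^-8 C.
V = 162.5 V
162.5 V × (1 kV / 1000 V) = 0.1625 kV

0.163 kV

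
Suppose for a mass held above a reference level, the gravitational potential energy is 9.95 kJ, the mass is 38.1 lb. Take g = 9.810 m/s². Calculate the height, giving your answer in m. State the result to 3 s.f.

Rearranging PE = m·g·h for h: h = PE/(m·g).
PE = 9.95 kJ = 9950 J; m = 38.1 lb = 17.28 kg; g = 9.810 m/s².
h = 58.69 m

58.7 m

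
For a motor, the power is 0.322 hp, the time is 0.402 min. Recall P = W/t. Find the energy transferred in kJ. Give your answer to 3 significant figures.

5.79 kJ

Rearranging: W = P·t.
P = 0.322 hp = 240.1 W; t = 0.402 min = 24.12 s.
W = 5792 J  (the unit combination reduces to kg·m²/s² = J)
5792 J × (1 kJ / 1000 J) = 5.792 kJ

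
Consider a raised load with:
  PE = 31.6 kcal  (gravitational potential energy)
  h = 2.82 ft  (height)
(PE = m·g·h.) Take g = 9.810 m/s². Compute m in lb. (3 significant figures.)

Rearranging: m = PE/(g·h).
PE = 31.6 kcal = 1.322×10^5 J; h = 2.82 ft = 0.8595 m; g = 9.810 m/s².
m = 15680 kg
15680 kg × (1 lb / 0.4536 kg) = 34568 lb

34600 lb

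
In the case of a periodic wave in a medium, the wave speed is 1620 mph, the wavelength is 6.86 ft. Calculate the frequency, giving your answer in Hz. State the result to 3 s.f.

Solving v = f·λ for f: f = v/λ.
v = 1620 mph = 724.2 m/s; λ = 6.86 ft = 2.091 m.
f = 346.4 Hz

346 Hz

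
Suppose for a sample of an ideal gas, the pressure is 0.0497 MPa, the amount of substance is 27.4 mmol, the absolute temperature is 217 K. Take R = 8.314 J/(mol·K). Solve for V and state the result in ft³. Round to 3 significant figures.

0.0351 ft³

Solving PV = nRT for V: V = nRT/P.
P = 0.0497 MPa = 49700 Pa; n = 27.4 mmol = 0.02740 mol; T = 217 K; R = 8.314 J/(mol·K).
V = 9.946×10^-4 m³
9.946×10^-4 m³ × (1 ft³ / 0.02832 m³) = 0.03513 ft³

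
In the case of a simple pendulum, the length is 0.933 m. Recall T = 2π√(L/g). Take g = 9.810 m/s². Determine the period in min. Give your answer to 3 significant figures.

Directly: T = 2π√(L/g).
L = 0.933 m; g = 9.810 m/s².
T = 1.938 s
1.938 s × (1 min / 60.00 s) = 0.03229 min

0.0323 min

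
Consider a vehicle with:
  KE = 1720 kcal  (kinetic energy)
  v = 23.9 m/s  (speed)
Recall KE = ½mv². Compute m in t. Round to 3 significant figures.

Rearranging KE = ½mv² for m: m = 2·KE/v².
KE = 1720 kcal = 7.196×10^6 J; v = 23.9 m/s.
m = 25197 kg
25197 kg × (1 t / 1000 kg) = 25.20 t

25.2 t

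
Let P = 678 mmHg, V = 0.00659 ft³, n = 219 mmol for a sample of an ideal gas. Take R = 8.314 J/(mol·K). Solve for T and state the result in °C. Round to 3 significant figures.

-264 °C

From the ideal-gas law: T = PV/(nR).
P = 678 mmHg = 90392 Pa; V = 0.00659 ft³ = 1.866×10^-4 m³; n = 219 mmol = 0.2190 mol; R = 8.314 J/(mol·K).
T = 9.264 K
9.264 K − 273.15 = -263.9 °C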